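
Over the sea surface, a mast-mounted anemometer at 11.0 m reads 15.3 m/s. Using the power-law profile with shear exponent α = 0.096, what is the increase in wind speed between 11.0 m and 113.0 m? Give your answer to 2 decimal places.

3.83 m/s

Power law: V₂ = V₁ · (z₂/z₁)^α = 15.3 × (10.2727)^0.096 = 19.1343 m/s
ΔV = 19.1343 − 15.3 = 3.8343 m/s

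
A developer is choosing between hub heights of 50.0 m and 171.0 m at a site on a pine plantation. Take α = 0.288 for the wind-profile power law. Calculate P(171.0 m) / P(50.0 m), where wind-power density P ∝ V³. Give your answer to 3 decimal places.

Speed ratio: V_B/V_A = (z_B/z_A)^α = (171.0/50.0)^0.288 = (3.4200)^0.288 = 1.42495
Power-density ratio: P_B/P_A = (V_B/V_A)³ = (1.42495)³ = 2.89333

2.893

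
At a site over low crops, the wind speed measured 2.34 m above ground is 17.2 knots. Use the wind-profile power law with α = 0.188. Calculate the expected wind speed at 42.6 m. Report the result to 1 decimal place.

29.7 knots

Power-law profile: V₂ = V₁ · (z₂/z₁)^α
V₂ = 17.2 × (42.6/2.34)^0.188 = 17.2 × (18.2051)^0.188
    = 17.2 × 1.7255 = 29.6787 knots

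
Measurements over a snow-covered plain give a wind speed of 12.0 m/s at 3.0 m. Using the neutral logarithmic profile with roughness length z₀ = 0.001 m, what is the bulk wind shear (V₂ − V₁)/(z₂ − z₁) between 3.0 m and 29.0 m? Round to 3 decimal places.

Log law: V₂ = V₁ · ln(z₂/z₀)/ln(z₁/z₀) = 12.0 × 10.2751/8.0064 = 15.4003 m/s
ΔV/Δz = (15.4003 − 12.0)/(29.0 − 3.0) = 3.4003/26.0000 = 0.13078 m/s/m

0.131 m/s/m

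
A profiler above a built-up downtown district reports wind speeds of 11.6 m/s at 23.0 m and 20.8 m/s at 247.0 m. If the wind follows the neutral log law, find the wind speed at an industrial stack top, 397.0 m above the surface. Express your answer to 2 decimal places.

Log law: V ∝ ln(z/z₀). From the pair, with r = V₁/V₂ = 0.55769,
ln z₀ = (ln z₁ − r·ln z₂)/(1 − r) = (3.1355 − 0.55769×5.5094)/0.44231 = 0.1423 → z₀ = 1.153 m
V₃ = V₁ · ln(z₃/z₀)/ln(z₁/z₀) = 11.6 × 5.8416/2.9932 = 22.6391 m/s

22.64 m/s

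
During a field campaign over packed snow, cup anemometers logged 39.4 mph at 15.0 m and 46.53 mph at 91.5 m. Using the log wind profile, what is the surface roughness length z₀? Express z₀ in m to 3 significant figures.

z₀ ≈ 0.000686 m

Log law: V(z) ∝ ln(z/z₀). With r = V₁/V₂ = 39.4/46.53 = 0.84677,
r · ln(z₂/z₀) = ln(z₁/z₀) ⇒ ln z₀ = (ln z₁ − r·ln z₂)/(1 − r)
ln z₀ = (2.70805 − 0.84677×4.51634) / 0.15323 = -7.2845
z₀ = exp(-7.2845) = 0.0006861 m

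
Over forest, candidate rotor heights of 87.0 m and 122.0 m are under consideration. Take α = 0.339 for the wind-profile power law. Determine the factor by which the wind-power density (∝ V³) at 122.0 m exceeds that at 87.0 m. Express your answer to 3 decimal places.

Speed ratio: V_B/V_A = (z_B/z_A)^α = (122.0/87.0)^0.339 = (1.4023)^0.339 = 1.12145
Power-density ratio: P_B/P_A = (V_B/V_A)³ = (1.12145)³ = 1.41038

1.410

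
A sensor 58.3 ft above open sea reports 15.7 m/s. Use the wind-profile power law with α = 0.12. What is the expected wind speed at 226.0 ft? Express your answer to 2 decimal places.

18.47 m/s

Power-law profile: V₂ = V₁ · (z₂/z₁)^α
V₂ = 15.7 × (226.0/58.3)^0.12 = 15.7 × (3.8765)^0.12
    = 15.7 × 1.1766 = 18.4719 m/s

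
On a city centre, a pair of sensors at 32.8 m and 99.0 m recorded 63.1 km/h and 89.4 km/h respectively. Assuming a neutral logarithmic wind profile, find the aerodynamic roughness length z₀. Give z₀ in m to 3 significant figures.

Log law: V(z) ∝ ln(z/z₀). With r = V₁/V₂ = 63.1/89.4 = 0.70582,
r · ln(z₂/z₀) = ln(z₁/z₀) ⇒ ln z₀ = (ln z₁ − r·ln z₂)/(1 − r)
ln z₀ = (3.49043 − 0.70582×4.59512) / 0.29418 = 0.8400
z₀ = exp(0.8400) = 2.316 m

z₀ ≈ 2.32 m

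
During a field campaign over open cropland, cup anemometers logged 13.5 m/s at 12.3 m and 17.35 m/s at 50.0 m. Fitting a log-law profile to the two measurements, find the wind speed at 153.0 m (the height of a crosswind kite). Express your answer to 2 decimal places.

Log law: V ∝ ln(z/z₀). From the pair, with r = V₁/V₂ = 0.77810,
ln z₀ = (ln z₁ − r·ln z₂)/(1 − r) = (2.5096 − 0.77810×3.9120)/0.22190 = -2.4080 → z₀ = 0.09000 m
V₃ = V₁ · ln(z₃/z₀)/ln(z₁/z₀) = 13.5 × 7.4384/4.9176 = 20.4203 m/s

20.42 m/s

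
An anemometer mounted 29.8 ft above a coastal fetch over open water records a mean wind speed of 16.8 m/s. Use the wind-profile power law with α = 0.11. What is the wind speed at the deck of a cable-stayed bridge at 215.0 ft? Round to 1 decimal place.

20.9 m/s

Power-law profile: V₂ = V₁ · (z₂/z₁)^α
V₂ = 16.8 × (215.0/29.8)^0.11 = 16.8 × (7.2148)^0.11
    = 16.8 × 1.2428 = 20.8792 m/s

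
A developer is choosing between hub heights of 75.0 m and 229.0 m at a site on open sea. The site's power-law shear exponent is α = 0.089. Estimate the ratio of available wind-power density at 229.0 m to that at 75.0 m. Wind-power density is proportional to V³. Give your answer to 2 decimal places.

1.35

Speed ratio: V_B/V_A = (z_B/z_A)^α = (229.0/75.0)^0.089 = (3.0533)^0.089 = 1.10445
Power-density ratio: P_B/P_A = (V_B/V_A)³ = (1.10445)³ = 1.34721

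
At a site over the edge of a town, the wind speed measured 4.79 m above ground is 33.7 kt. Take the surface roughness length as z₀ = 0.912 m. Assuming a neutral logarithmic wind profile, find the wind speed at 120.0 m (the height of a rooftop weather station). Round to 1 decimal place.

99.1 kt

Log law: V(z) ∝ ln(z/z₀), so V₂/V₁ = ln(z₂/z₀) / ln(z₁/z₀).
ln(120.0/0.912) = 4.8796, ln(4.79/0.912) = 1.6586
V₂ = 33.7 × 4.8796/1.6586 = 33.7 × 2.9419 = 99.1428 kt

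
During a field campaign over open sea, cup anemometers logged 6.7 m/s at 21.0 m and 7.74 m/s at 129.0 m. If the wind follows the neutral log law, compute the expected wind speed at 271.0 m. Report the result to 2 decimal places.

Log law: V ∝ ln(z/z₀). From the pair, with r = V₁/V₂ = 0.86563,
ln z₀ = (ln z₁ − r·ln z₂)/(1 − r) = (3.0445 − 0.86563×4.8598)/0.13437 = -8.6501 → z₀ = 0.0001751 m
V₃ = V₁ · ln(z₃/z₀)/ln(z₁/z₀) = 6.7 × 14.2523/11.6947 = 8.1653 m/s

8.17 m/s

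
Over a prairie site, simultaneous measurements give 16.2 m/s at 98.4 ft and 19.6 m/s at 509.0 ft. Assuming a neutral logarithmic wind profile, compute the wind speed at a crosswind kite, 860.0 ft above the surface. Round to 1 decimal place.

20.7 m/s

Log law: V ∝ ln(z/z₀). From the pair, with r = V₁/V₂ = 0.82653,
ln z₀ = (ln z₁ − r·ln z₂)/(1 − r) = (4.5890 − 0.82653×6.2324)/0.17347 = -3.2413 → z₀ = 0.03911 ft
V₃ = V₁ · ln(z₃/z₀)/ln(z₁/z₀) = 16.2 × 9.9982/7.8304 = 20.6851 m/s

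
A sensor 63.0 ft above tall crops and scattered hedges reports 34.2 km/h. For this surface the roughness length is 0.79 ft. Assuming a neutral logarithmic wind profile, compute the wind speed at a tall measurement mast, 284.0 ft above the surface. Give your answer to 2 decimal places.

Log law: V(z) ∝ ln(z/z₀), so V₂/V₁ = ln(z₂/z₀) / ln(z₁/z₀).
ln(284.0/0.79) = 5.8847, ln(63.0/0.79) = 4.3789
V₂ = 34.2 × 5.8847/4.3789 = 34.2 × 1.3439 = 45.9610 km/h

45.96 km/h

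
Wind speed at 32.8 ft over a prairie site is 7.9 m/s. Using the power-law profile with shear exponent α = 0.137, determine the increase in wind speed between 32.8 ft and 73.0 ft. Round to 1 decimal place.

0.9 m/s

Power law: V₂ = V₁ · (z₂/z₁)^α = 7.9 × (2.2256)^0.137 = 8.8151 m/s
ΔV = 8.8151 − 7.9 = 0.9151 m/s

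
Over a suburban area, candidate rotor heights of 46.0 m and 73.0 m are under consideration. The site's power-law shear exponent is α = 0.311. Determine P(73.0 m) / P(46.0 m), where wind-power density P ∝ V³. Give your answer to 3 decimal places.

Speed ratio: V_B/V_A = (z_B/z_A)^α = (73.0/46.0)^0.311 = (1.5870)^0.311 = 1.15445
Power-density ratio: P_B/P_A = (V_B/V_A)³ = (1.15445)³ = 1.53861

1.539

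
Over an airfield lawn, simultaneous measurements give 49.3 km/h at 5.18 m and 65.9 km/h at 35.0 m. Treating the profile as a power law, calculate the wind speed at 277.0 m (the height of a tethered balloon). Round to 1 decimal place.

90.2 km/h

First find α: α = ln(V₂/V₁)/ln(z₂/z₁) = ln(65.9/49.3)/ln(35.0/5.18) = 0.29021/1.91054 = 0.1519
Extrapolate from 35.0 m to 277.0 m: V₃ = 65.9 × (277.0/35.0)^0.1519 = 65.9 × 1.3692 = 90.2309 km/h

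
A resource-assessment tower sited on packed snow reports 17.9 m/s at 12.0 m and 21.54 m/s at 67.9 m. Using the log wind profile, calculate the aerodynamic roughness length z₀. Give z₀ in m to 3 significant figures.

Log law: V(z) ∝ ln(z/z₀). With r = V₁/V₂ = 17.9/21.54 = 0.83101,
r · ln(z₂/z₀) = ln(z₁/z₀) ⇒ ln z₀ = (ln z₁ − r·ln z₂)/(1 − r)
ln z₀ = (2.48491 − 0.83101×4.21804) / 0.16899 = -6.0379
z₀ = exp(-6.0379) = 0.002387 m

z₀ ≈ 0.00239 m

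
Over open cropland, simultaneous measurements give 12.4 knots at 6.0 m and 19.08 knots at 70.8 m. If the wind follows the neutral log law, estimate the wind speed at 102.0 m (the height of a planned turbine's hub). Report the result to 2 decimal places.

Log law: V ∝ ln(z/z₀). From the pair, with r = V₁/V₂ = 0.64990,
ln z₀ = (ln z₁ − r·ln z₂)/(1 − r) = (1.7918 − 0.64990×4.2599)/0.35010 = -2.7897 → z₀ = 0.06144 m
V₃ = V₁ · ln(z₃/z₀)/ln(z₁/z₀) = 12.4 × 7.4147/4.5815 = 20.0682 knots

20.07 knots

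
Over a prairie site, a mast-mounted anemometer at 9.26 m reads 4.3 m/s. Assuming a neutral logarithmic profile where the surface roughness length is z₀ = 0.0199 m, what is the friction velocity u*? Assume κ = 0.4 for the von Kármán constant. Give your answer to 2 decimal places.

u* ≈ 0.28 m/s

Log law: V(z) = (u*/κ) · ln(z/z₀) ⇒ u* = κ · V / ln(z/z₀)
u* = 0.4 × 4.3 / ln(9.26/0.0199) = 0.4 × 4.3 / 6.1427
   = 1.7200 / 6.1427 = 0.2800 m/s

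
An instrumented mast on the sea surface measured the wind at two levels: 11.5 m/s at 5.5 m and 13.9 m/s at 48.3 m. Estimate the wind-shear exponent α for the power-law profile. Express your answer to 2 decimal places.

Power law: V₂/V₁ = (z₂/z₁)^α ⇒ α = ln(V₂/V₁) / ln(z₂/z₁)
α = ln(13.9/11.5) / ln(48.3/5.5) = ln(1.2087) / ln(8.7818)
  = 0.18954 / 2.17268 = 0.08724

α ≈ 0.09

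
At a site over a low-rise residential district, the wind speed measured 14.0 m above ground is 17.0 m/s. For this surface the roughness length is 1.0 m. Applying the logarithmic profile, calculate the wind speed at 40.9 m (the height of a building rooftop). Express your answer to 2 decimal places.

23.91 m/s

Log law: V(z) ∝ ln(z/z₀), so V₂/V₁ = ln(z₂/z₀) / ln(z₁/z₀).
ln(40.9/1.0) = 3.7111, ln(14.0/1.0) = 2.6391
V₂ = 17.0 × 3.7111/2.6391 = 17.0 × 1.4062 = 23.9060 m/s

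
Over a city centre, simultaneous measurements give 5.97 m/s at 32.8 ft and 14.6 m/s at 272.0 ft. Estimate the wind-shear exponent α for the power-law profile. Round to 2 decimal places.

α ≈ 0.42

Power law: V₂/V₁ = (z₂/z₁)^α ⇒ α = ln(V₂/V₁) / ln(z₂/z₁)
α = ln(14.6/5.97) / ln(272.0/32.8) = ln(2.4456) / ln(8.2927)
  = 0.89427 / 2.11537 = 0.42275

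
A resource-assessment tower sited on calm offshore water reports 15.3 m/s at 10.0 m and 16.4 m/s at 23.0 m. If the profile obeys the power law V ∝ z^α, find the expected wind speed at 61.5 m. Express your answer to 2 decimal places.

17.80 m/s

First find α: α = ln(V₂/V₁)/ln(z₂/z₁) = ln(16.4/15.3)/ln(23.0/10.0) = 0.06943/0.83291 = 0.0834
Extrapolate from 23.0 m to 61.5 m: V₃ = 16.4 × (61.5/23.0)^0.0834 = 16.4 × 1.0854 = 17.8012 m/s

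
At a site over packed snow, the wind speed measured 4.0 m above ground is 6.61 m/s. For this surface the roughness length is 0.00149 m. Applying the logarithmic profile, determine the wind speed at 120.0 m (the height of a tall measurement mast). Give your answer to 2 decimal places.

Log law: V(z) ∝ ln(z/z₀), so V₂/V₁ = ln(z₂/z₀) / ln(z₁/z₀).
ln(120.0/0.00149) = 11.2965, ln(4.0/0.00149) = 7.8953
V₂ = 6.61 × 11.2965/7.8953 = 6.61 × 1.4308 = 9.4575 m/s

9.46 m/s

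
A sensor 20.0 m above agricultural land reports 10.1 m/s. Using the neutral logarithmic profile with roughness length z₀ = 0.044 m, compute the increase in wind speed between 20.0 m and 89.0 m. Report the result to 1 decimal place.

2.5 m/s

Log law: V₂ = V₁ · ln(z₂/z₀)/ln(z₁/z₀) = 10.1 × 7.6122/6.1193 = 12.5641 m/s
ΔV = 12.5641 − 10.1 = 2.4641 m/s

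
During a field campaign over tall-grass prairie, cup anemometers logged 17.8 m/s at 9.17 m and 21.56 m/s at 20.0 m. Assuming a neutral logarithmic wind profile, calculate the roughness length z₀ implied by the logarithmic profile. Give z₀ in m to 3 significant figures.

Log law: V(z) ∝ ln(z/z₀). With r = V₁/V₂ = 17.8/21.56 = 0.82560,
r · ln(z₂/z₀) = ln(z₁/z₀) ⇒ ln z₀ = (ln z₁ − r·ln z₂)/(1 − r)
ln z₀ = (2.21594 − 0.82560×2.99573) / 0.17440 = -1.4756
z₀ = exp(-1.4756) = 0.2286 m

z₀ ≈ 0.229 m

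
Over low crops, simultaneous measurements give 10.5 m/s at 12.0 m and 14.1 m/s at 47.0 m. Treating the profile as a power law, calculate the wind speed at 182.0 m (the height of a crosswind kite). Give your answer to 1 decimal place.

18.9 m/s

First find α: α = ln(V₂/V₁)/ln(z₂/z₁) = ln(14.1/10.5)/ln(47.0/12.0) = 0.29480/1.36524 = 0.2159
Extrapolate from 47.0 m to 182.0 m: V₃ = 14.1 × (182.0/47.0)^0.2159 = 14.1 × 1.3396 = 18.8878 m/s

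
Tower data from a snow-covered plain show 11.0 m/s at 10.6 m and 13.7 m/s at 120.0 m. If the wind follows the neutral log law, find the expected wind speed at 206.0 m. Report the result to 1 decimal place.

14.3 m/s

Log law: V ∝ ln(z/z₀). From the pair, with r = V₁/V₂ = 0.80292,
ln z₀ = (ln z₁ − r·ln z₂)/(1 − r) = (2.3609 − 0.80292×4.7875)/0.19708 = -7.5254 → z₀ = 0.0005392 m
V₃ = V₁ · ln(z₃/z₀)/ln(z₁/z₀) = 11.0 × 12.8533/9.8863 = 14.3013 m/s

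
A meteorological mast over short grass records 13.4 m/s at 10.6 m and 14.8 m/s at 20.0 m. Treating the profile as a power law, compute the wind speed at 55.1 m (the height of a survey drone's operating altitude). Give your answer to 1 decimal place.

17.3 m/s

First find α: α = ln(V₂/V₁)/ln(z₂/z₁) = ln(14.8/13.4)/ln(20.0/10.6) = 0.09937/0.63488 = 0.1565
Extrapolate from 20.0 m to 55.1 m: V₃ = 14.8 × (55.1/20.0)^0.1565 = 14.8 × 1.1719 = 17.3440 m/s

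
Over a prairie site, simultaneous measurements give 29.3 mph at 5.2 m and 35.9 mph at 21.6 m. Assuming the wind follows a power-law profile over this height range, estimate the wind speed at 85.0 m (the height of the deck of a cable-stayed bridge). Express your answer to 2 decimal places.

First find α: α = ln(V₂/V₁)/ln(z₂/z₁) = ln(35.9/29.3)/ln(21.6/5.2) = 0.20315/1.42403 = 0.1427
Extrapolate from 21.6 m to 85.0 m: V₃ = 35.9 × (85.0/21.6)^0.1427 = 35.9 × 1.2158 = 43.6487 mph

43.65 mph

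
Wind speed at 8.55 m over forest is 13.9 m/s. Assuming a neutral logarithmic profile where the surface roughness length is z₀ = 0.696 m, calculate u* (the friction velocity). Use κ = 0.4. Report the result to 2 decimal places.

Log law: V(z) = (u*/κ) · ln(z/z₀) ⇒ u* = κ · V / ln(z/z₀)
u* = 0.4 × 13.9 / ln(8.55/0.696) = 0.4 × 13.9 / 2.5083
   = 5.5600 / 2.5083 = 2.2166 m/s

u* ≈ 2.22 m/s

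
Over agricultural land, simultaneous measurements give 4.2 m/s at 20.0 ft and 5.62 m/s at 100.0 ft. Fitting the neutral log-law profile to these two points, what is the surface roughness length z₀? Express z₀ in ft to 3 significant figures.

Log law: V(z) ∝ ln(z/z₀). With r = V₁/V₂ = 4.2/5.62 = 0.74733,
r · ln(z₂/z₀) = ln(z₁/z₀) ⇒ ln z₀ = (ln z₁ − r·ln z₂)/(1 − r)
ln z₀ = (2.99573 − 0.74733×4.60517) / 0.25267 = -1.7646
z₀ = exp(-1.7646) = 0.1713 ft

z₀ ≈ 0.171 ft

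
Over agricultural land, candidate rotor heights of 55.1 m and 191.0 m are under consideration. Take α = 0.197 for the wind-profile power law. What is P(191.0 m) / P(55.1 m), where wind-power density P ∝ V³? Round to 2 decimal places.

Speed ratio: V_B/V_A = (z_B/z_A)^α = (191.0/55.1)^0.197 = (3.4664)^0.197 = 1.27749
Power-density ratio: P_B/P_A = (V_B/V_A)³ = (1.27749)³ = 2.08483

2.08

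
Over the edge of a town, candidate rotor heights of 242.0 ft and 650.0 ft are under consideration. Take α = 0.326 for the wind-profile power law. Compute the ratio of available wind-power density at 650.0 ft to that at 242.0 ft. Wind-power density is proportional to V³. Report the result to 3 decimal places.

Speed ratio: V_B/V_A = (z_B/z_A)^α = (650.0/242.0)^0.326 = (2.6860)^0.326 = 1.38002
Power-density ratio: P_B/P_A = (V_B/V_A)³ = (1.38002)³ = 2.62820

2.628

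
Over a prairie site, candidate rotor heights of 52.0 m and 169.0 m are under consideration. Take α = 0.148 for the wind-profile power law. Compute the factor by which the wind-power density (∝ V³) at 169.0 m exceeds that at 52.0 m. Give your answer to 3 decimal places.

Speed ratio: V_B/V_A = (z_B/z_A)^α = (169.0/52.0)^0.148 = (3.2500)^0.148 = 1.19058
Power-density ratio: P_B/P_A = (V_B/V_A)³ = (1.19058)³ = 1.68763

1.688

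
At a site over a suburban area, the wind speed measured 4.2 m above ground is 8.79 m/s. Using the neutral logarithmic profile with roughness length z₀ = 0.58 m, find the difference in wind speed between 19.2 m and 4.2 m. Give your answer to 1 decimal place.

6.7 m/s

Log law: V₂ = V₁ · ln(z₂/z₀)/ln(z₁/z₀) = 8.79 × 3.4996/1.9798 = 15.5377 m/s
ΔV = 15.5377 − 8.79 = 6.7477 m/s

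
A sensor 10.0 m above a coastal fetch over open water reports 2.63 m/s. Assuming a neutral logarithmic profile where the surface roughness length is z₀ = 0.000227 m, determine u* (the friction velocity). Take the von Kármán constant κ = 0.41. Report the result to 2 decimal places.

Log law: V(z) = (u*/κ) · ln(z/z₀) ⇒ u* = κ · V / ln(z/z₀)
u* = 0.41 × 2.63 / ln(10.0/0.000227) = 0.41 × 2.63 / 10.6931
   = 1.0783 / 10.6931 = 0.1008 m/s

u* ≈ 0.10 m/s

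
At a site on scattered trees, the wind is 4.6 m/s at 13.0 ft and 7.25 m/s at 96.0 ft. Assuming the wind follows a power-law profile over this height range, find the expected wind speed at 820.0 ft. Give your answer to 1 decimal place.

11.8 m/s

First find α: α = ln(V₂/V₁)/ln(z₂/z₁) = ln(7.25/4.6)/ln(96.0/13.0) = 0.45495/1.99940 = 0.2275
Extrapolate from 96.0 ft to 820.0 ft: V₃ = 7.25 × (820.0/96.0)^0.2275 = 7.25 × 1.6292 = 11.8114 m/s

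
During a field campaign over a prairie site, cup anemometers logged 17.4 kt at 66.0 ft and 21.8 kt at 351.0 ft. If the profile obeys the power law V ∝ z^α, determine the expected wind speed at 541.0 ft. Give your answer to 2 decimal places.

First find α: α = ln(V₂/V₁)/ln(z₂/z₁) = ln(21.8/17.4)/ln(351.0/66.0) = 0.22544/1.67113 = 0.1349
Extrapolate from 351.0 ft to 541.0 ft: V₃ = 21.8 × (541.0/351.0)^0.1349 = 21.8 × 1.0601 = 23.1102 kt

23.11 kt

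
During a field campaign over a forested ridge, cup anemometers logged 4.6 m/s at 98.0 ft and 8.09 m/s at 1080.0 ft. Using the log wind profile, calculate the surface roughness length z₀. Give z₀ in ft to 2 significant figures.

Log law: V(z) ∝ ln(z/z₀). With r = V₁/V₂ = 4.6/8.09 = 0.56860,
r · ln(z₂/z₀) = ln(z₁/z₀) ⇒ ln z₀ = (ln z₁ − r·ln z₂)/(1 − r)
ln z₀ = (4.58497 − 0.56860×6.98472) / 0.43140 = 1.4220
z₀ = exp(1.4220) = 4.145 ft

z₀ ≈ 4.1 ft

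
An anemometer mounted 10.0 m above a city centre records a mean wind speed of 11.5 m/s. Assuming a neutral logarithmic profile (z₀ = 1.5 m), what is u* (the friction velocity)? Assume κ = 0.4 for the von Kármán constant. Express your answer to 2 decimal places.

Log law: V(z) = (u*/κ) · ln(z/z₀) ⇒ u* = κ · V / ln(z/z₀)
u* = 0.4 × 11.5 / ln(10.0/1.5) = 0.4 × 11.5 / 1.8971
   = 4.6000 / 1.8971 = 2.4247 m/s

u* ≈ 2.42 m/s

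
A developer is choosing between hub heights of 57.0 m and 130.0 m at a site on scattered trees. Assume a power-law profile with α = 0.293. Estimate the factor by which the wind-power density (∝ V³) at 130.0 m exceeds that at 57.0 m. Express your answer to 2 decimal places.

Speed ratio: V_B/V_A = (z_B/z_A)^α = (130.0/57.0)^0.293 = (2.2807)^0.293 = 1.27325
Power-density ratio: P_B/P_A = (V_B/V_A)³ = (1.27325)³ = 2.06415

2.06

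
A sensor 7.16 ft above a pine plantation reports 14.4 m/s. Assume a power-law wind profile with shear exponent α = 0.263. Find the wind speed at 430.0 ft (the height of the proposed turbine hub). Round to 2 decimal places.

42.28 m/s

Power-law profile: V₂ = V₁ · (z₂/z₁)^α
V₂ = 14.4 × (430.0/7.16)^0.263 = 14.4 × (60.0559)^0.263
    = 14.4 × 2.9360 = 42.2788 m/s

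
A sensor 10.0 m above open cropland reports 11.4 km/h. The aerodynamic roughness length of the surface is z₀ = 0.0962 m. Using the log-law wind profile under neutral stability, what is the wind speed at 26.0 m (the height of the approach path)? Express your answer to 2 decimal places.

13.75 km/h

Log law: V(z) ∝ ln(z/z₀), so V₂/V₁ = ln(z₂/z₀) / ln(z₁/z₀).
ln(26.0/0.0962) = 5.5994, ln(10.0/0.0962) = 4.6439
V₂ = 11.4 × 5.5994/4.6439 = 11.4 × 1.2058 = 13.7456 km/h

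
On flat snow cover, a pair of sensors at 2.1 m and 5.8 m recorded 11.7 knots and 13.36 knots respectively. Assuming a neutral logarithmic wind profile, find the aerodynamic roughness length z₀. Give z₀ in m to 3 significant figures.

Log law: V(z) ∝ ln(z/z₀). With r = V₁/V₂ = 11.7/13.36 = 0.87575,
r · ln(z₂/z₀) = ln(z₁/z₀) ⇒ ln z₀ = (ln z₁ − r·ln z₂)/(1 − r)
ln z₀ = (0.74194 − 0.87575×1.75786) / 0.12425 = -6.4185
z₀ = exp(-6.4185) = 0.001631 m

z₀ ≈ 0.00163 m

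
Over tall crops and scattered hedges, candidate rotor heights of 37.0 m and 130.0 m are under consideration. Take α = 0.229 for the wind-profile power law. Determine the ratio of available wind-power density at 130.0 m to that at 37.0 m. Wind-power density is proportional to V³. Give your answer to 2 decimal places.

2.37

Speed ratio: V_B/V_A = (z_B/z_A)^α = (130.0/37.0)^0.229 = (3.5135)^0.229 = 1.33344
Power-density ratio: P_B/P_A = (V_B/V_A)³ = (1.33344)³ = 2.37096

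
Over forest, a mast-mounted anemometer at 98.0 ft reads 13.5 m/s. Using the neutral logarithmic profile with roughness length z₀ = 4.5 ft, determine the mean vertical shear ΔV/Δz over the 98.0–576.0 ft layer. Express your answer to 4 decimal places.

0.0162 m/s/ft

Log law: V₂ = V₁ · ln(z₂/z₀)/ln(z₁/z₀) = 13.5 × 4.8520/3.0809 = 21.2609 m/s
ΔV/Δz = (21.2609 − 13.5)/(576.0 − 98.0) = 7.7609/478.0000 = 0.01624 m/s/ft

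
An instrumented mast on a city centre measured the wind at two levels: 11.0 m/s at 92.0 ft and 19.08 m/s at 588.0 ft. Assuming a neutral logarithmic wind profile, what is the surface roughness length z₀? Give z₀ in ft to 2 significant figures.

Log law: V(z) ∝ ln(z/z₀). With r = V₁/V₂ = 11.0/19.08 = 0.57652,
r · ln(z₂/z₀) = ln(z₁/z₀) ⇒ ln z₀ = (ln z₁ − r·ln z₂)/(1 − r)
ln z₀ = (4.52179 − 0.57652×6.37673) / 0.42348 = 1.9965
z₀ = exp(1.9965) = 7.363 ft

z₀ ≈ 7.4 ft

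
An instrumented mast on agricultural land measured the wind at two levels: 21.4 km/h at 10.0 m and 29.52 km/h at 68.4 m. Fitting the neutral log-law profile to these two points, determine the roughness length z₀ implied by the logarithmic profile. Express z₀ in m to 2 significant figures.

Log law: V(z) ∝ ln(z/z₀). With r = V₁/V₂ = 21.4/29.52 = 0.72493,
r · ln(z₂/z₀) = ln(z₁/z₀) ⇒ ln z₀ = (ln z₁ − r·ln z₂)/(1 − r)
ln z₀ = (2.30259 − 0.72493×4.22537) / 0.27507 = -2.7649
z₀ = exp(-2.7649) = 0.06298 m

z₀ ≈ 0.063 m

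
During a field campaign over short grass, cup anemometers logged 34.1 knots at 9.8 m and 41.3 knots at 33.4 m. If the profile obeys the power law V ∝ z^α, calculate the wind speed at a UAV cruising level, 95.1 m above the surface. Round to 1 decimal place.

48.6 knots

First find α: α = ln(V₂/V₁)/ln(z₂/z₁) = ln(41.3/34.1)/ln(33.4/9.8) = 0.19157/1.22617 = 0.1562
Extrapolate from 33.4 m to 95.1 m: V₃ = 41.3 × (95.1/33.4)^0.1562 = 41.3 × 1.1776 = 48.6347 knots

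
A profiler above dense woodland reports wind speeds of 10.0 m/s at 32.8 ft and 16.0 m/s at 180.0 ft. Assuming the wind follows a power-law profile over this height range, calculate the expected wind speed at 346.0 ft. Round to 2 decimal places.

First find α: α = ln(V₂/V₁)/ln(z₂/z₁) = ln(16.0/10.0)/ln(180.0/32.8) = 0.47000/1.70253 = 0.2761
Extrapolate from 180.0 ft to 346.0 ft: V₃ = 16.0 × (346.0/180.0)^0.2761 = 16.0 × 1.1977 = 19.1632 m/s

19.16 m/s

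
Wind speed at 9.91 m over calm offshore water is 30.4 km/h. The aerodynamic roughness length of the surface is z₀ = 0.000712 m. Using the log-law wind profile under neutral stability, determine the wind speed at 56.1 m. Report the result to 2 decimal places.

35.92 km/h

Log law: V(z) ∝ ln(z/z₀), so V₂/V₁ = ln(z₂/z₀) / ln(z₁/z₀).
ln(56.1/0.000712) = 11.2746, ln(9.91/0.000712) = 9.5410
V₂ = 30.4 × 11.2746/9.5410 = 30.4 × 1.1817 = 35.9237 km/h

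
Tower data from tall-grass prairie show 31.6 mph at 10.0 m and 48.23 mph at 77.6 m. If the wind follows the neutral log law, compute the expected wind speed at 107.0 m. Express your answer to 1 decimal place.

50.8 mph

Log law: V ∝ ln(z/z₀). From the pair, with r = V₁/V₂ = 0.65519,
ln z₀ = (ln z₁ − r·ln z₂)/(1 − r) = (2.3026 − 0.65519×4.3516)/0.34481 = -1.5909 → z₀ = 0.2038 m
V₃ = V₁ · ln(z₃/z₀)/ln(z₁/z₀) = 31.6 × 6.2637/3.8934 = 50.8374 mph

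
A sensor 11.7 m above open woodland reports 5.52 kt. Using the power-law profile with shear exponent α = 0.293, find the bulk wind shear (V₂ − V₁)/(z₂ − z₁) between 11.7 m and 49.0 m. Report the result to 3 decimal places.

Power law: V₂ = V₁ · (z₂/z₁)^α = 5.52 × (4.1880)^0.293 = 8.3982 kt
ΔV/Δz = (8.3982 − 5.52)/(49.0 − 11.7) = 2.8782/37.3000 = 0.07716 kt/m

0.077 kt/m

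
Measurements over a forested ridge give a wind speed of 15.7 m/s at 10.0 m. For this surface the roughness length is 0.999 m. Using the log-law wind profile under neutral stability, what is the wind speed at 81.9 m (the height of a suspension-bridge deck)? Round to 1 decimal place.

Log law: V(z) ∝ ln(z/z₀), so V₂/V₁ = ln(z₂/z₀) / ln(z₁/z₀).
ln(81.9/0.999) = 4.4065, ln(10.0/0.999) = 2.3036
V₂ = 15.7 × 4.4065/2.3036 = 15.7 × 1.9129 = 30.0323 m/s

30.0 m/s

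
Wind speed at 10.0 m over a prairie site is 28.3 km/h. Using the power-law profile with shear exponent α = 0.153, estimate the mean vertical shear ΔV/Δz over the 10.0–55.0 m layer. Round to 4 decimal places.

Power law: V₂ = V₁ · (z₂/z₁)^α = 28.3 × (5.5000)^0.153 = 36.7335 km/h
ΔV/Δz = (36.7335 − 28.3)/(55.0 − 10.0) = 8.4335/45.0000 = 0.18741 km/h/m

0.1874 km/h/m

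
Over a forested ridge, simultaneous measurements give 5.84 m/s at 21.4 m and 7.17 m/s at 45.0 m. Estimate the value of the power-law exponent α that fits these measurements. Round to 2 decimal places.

α ≈ 0.28

Power law: V₂/V₁ = (z₂/z₁)^α ⇒ α = ln(V₂/V₁) / ln(z₂/z₁)
α = ln(7.17/5.84) / ln(45.0/21.4) = ln(1.2277) / ln(2.1028)
  = 0.20517 / 0.74327 = 0.27604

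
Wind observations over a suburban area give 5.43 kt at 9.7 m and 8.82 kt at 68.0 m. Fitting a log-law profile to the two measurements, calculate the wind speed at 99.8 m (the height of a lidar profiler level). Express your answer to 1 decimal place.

9.5 kt

Log law: V ∝ ln(z/z₀). From the pair, with r = V₁/V₂ = 0.61565,
ln z₀ = (ln z₁ − r·ln z₂)/(1 − r) = (2.2721 − 0.61565×4.2195)/0.38435 = -0.8471 → z₀ = 0.4286 m
V₃ = V₁ · ln(z₃/z₀)/ln(z₁/z₀) = 5.43 × 5.4503/3.1193 = 9.4879 kt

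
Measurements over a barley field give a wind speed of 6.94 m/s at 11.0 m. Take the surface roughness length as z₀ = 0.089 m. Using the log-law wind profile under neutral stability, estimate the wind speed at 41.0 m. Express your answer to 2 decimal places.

Log law: V(z) ∝ ln(z/z₀), so V₂/V₁ = ln(z₂/z₀) / ln(z₁/z₀).
ln(41.0/0.089) = 6.1327, ln(11.0/0.089) = 4.8170
V₂ = 6.94 × 6.1327/4.8170 = 6.94 × 1.2731 = 8.8355 m/s

8.84 m/s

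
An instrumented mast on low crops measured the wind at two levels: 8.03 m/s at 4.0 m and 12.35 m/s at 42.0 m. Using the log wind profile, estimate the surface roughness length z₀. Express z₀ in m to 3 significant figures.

z₀ ≈ 0.0506 m

Log law: V(z) ∝ ln(z/z₀). With r = V₁/V₂ = 8.03/12.35 = 0.65020,
r · ln(z₂/z₀) = ln(z₁/z₀) ⇒ ln z₀ = (ln z₁ − r·ln z₂)/(1 − r)
ln z₀ = (1.38629 − 0.65020×3.73767) / 0.34980 = -2.9844
z₀ = exp(-2.9844) = 0.05057 m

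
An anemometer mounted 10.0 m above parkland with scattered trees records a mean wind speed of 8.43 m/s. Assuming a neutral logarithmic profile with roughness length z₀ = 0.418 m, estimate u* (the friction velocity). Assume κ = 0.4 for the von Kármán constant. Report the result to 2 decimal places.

Log law: V(z) = (u*/κ) · ln(z/z₀) ⇒ u* = κ · V / ln(z/z₀)
u* = 0.4 × 8.43 / ln(10.0/0.418) = 0.4 × 8.43 / 3.1749
   = 3.3720 / 3.1749 = 1.0621 m/s

u* ≈ 1.06 m/s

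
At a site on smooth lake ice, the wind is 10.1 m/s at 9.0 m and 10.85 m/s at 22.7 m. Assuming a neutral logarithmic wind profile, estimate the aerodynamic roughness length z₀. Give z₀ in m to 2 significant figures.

Log law: V(z) ∝ ln(z/z₀). With r = V₁/V₂ = 10.1/10.85 = 0.93088,
r · ln(z₂/z₀) = ln(z₁/z₀) ⇒ ln z₀ = (ln z₁ − r·ln z₂)/(1 − r)
ln z₀ = (2.19722 − 0.93088×3.12236) / 0.06912 = -10.2613
z₀ = exp(-10.2613) = 0.00003496 m

z₀ ≈ 0.000035 m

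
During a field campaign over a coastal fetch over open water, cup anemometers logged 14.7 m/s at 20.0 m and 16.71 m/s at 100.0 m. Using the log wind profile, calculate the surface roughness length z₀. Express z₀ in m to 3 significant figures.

z₀ ≈ 0.000155 m

Log law: V(z) ∝ ln(z/z₀). With r = V₁/V₂ = 14.7/16.71 = 0.87971,
r · ln(z₂/z₀) = ln(z₁/z₀) ⇒ ln z₀ = (ln z₁ − r·ln z₂)/(1 − r)
ln z₀ = (2.99573 − 0.87971×4.60517) / 0.12029 = -8.7748
z₀ = exp(-8.7748) = 0.0001546 m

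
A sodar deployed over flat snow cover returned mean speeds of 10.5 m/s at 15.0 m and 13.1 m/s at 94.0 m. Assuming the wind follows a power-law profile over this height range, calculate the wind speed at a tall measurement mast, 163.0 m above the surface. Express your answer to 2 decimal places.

14.00 m/s

First find α: α = ln(V₂/V₁)/ln(z₂/z₁) = ln(13.1/10.5)/ln(94.0/15.0) = 0.22124/1.83524 = 0.1205
Extrapolate from 94.0 m to 163.0 m: V₃ = 13.1 × (163.0/94.0)^0.1205 = 13.1 × 1.0686 = 13.9988 m/s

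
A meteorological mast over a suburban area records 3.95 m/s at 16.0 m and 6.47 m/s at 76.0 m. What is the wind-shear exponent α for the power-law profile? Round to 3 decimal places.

Power law: V₂/V₁ = (z₂/z₁)^α ⇒ α = ln(V₂/V₁) / ln(z₂/z₁)
α = ln(6.47/3.95) / ln(76.0/16.0) = ln(1.6380) / ln(4.7500)
  = 0.49346 / 1.55814 = 0.31670

α ≈ 0.317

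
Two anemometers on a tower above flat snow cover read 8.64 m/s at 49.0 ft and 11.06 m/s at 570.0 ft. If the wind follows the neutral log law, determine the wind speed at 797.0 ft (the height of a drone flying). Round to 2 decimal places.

Log law: V ∝ ln(z/z₀). From the pair, with r = V₁/V₂ = 0.78119,
ln z₀ = (ln z₁ − r·ln z₂)/(1 − r) = (3.8918 − 0.78119×6.3456)/0.21881 = -4.8689 → z₀ = 0.007682 ft
V₃ = V₁ · ln(z₃/z₀)/ln(z₁/z₀) = 8.64 × 11.5498/8.7607 = 11.3906 m/s

11.39 m/s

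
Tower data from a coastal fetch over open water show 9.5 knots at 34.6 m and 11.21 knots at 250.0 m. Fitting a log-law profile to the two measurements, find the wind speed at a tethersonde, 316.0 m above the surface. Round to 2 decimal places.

Log law: V ∝ ln(z/z₀). From the pair, with r = V₁/V₂ = 0.84746,
ln z₀ = (ln z₁ − r·ln z₂)/(1 − r) = (3.5439 − 0.84746×5.5215)/0.15254 = -7.4429 → z₀ = 0.0005856 m
V₃ = V₁ · ln(z₃/z₀)/ln(z₁/z₀) = 9.5 × 13.1986/10.9867 = 11.4126 knots

11.41 knots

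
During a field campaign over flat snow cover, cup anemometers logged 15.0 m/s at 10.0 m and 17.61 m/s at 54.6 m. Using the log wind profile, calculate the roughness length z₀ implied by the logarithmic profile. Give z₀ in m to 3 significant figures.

z₀ ≈ 0.000580 m

Log law: V(z) ∝ ln(z/z₀). With r = V₁/V₂ = 15.0/17.61 = 0.85179,
r · ln(z₂/z₀) = ln(z₁/z₀) ⇒ ln z₀ = (ln z₁ − r·ln z₂)/(1 − r)
ln z₀ = (2.30259 − 0.85179×4.00003) / 0.14821 = -7.4529
z₀ = exp(-7.4529) = 0.0005798 m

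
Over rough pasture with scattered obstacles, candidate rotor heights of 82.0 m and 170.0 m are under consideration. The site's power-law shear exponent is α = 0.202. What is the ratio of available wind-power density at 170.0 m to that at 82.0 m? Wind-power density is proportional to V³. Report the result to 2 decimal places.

1.56

Speed ratio: V_B/V_A = (z_B/z_A)^α = (170.0/82.0)^0.202 = (2.0732)^0.202 = 1.15867
Power-density ratio: P_B/P_A = (V_B/V_A)³ = (1.15867)³ = 1.55554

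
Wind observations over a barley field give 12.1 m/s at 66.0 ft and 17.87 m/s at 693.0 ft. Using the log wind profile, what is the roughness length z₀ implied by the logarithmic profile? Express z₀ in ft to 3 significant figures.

z₀ ≈ 0.476 ft

Log law: V(z) ∝ ln(z/z₀). With r = V₁/V₂ = 12.1/17.87 = 0.67711,
r · ln(z₂/z₀) = ln(z₁/z₀) ⇒ ln z₀ = (ln z₁ − r·ln z₂)/(1 − r)
ln z₀ = (4.18965 − 0.67711×6.54103) / 0.32289 = -0.7413
z₀ = exp(-0.7413) = 0.4765 ft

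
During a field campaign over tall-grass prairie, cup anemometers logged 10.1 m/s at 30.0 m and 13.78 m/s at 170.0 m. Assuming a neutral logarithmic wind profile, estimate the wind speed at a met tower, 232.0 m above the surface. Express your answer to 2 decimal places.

14.44 m/s

Log law: V ∝ ln(z/z₀). From the pair, with r = V₁/V₂ = 0.73295,
ln z₀ = (ln z₁ − r·ln z₂)/(1 − r) = (3.4012 − 0.73295×5.1358)/0.26705 = -1.3595 → z₀ = 0.2568 m
V₃ = V₁ · ln(z₃/z₀)/ln(z₁/z₀) = 10.1 × 6.8063/4.7607 = 14.4397 m/s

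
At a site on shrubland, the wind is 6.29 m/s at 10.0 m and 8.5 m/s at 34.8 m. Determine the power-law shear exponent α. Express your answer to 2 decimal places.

α ≈ 0.24

Power law: V₂/V₁ = (z₂/z₁)^α ⇒ α = ln(V₂/V₁) / ln(z₂/z₁)
α = ln(8.5/6.29) / ln(34.8/10.0) = ln(1.3514) / ln(3.4800)
  = 0.30111 / 1.24703 = 0.24146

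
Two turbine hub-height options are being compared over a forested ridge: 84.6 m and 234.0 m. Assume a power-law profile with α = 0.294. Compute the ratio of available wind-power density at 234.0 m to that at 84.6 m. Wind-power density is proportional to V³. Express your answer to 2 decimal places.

Speed ratio: V_B/V_A = (z_B/z_A)^α = (234.0/84.6)^0.294 = (2.7660)^0.294 = 1.34866
Power-density ratio: P_B/P_A = (V_B/V_A)³ = (1.34866)³ = 2.45306

2.45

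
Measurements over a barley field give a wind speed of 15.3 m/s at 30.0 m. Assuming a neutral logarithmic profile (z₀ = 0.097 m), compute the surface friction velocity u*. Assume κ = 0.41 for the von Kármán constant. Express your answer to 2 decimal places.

u* ≈ 1.09 m/s

Log law: V(z) = (u*/κ) · ln(z/z₀) ⇒ u* = κ · V / ln(z/z₀)
u* = 0.41 × 15.3 / ln(30.0/0.097) = 0.41 × 15.3 / 5.7342
   = 6.2730 / 5.7342 = 1.0940 m/s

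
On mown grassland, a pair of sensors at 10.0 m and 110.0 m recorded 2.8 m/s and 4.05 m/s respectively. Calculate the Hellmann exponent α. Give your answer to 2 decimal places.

α ≈ 0.15

Power law: V₂/V₁ = (z₂/z₁)^α ⇒ α = ln(V₂/V₁) / ln(z₂/z₁)
α = ln(4.05/2.8) / ln(110.0/10.0) = ln(1.4464) / ln(11.0000)
  = 0.36910 / 2.39790 = 0.15393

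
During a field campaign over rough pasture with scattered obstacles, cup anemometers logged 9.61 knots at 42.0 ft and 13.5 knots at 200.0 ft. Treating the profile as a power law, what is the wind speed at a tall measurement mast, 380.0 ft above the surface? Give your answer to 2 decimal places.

First find α: α = ln(V₂/V₁)/ln(z₂/z₁) = ln(13.5/9.61)/ln(200.0/42.0) = 0.33989/1.56065 = 0.2178
Extrapolate from 200.0 ft to 380.0 ft: V₃ = 13.5 × (380.0/200.0)^0.2178 = 13.5 × 1.1500 = 15.5254 knots

15.53 knots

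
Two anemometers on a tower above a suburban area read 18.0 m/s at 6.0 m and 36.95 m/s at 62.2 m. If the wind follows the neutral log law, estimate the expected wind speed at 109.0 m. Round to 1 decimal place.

41.5 m/s

Log law: V ∝ ln(z/z₀). From the pair, with r = V₁/V₂ = 0.48714,
ln z₀ = (ln z₁ − r·ln z₂)/(1 − r) = (1.7918 − 0.48714×4.1304)/0.51286 = -0.4296 → z₀ = 0.6508 m
V₃ = V₁ · ln(z₃/z₀)/ln(z₁/z₀) = 18.0 × 5.1209/2.2214 = 41.4958 m/s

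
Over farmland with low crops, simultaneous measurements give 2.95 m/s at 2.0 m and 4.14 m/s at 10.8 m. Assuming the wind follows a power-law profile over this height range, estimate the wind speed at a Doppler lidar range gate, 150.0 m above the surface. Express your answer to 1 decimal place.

7.0 m/s

First find α: α = ln(V₂/V₁)/ln(z₂/z₁) = ln(4.14/2.95)/ln(10.8/2.0) = 0.33889/1.68640 = 0.2010
Extrapolate from 10.8 m to 150.0 m: V₃ = 4.14 × (150.0/10.8)^0.2010 = 4.14 × 1.6968 = 7.0247 m/s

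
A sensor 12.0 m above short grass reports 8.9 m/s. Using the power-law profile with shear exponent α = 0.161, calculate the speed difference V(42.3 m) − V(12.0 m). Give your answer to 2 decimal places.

Power law: V₂ = V₁ · (z₂/z₁)^α = 8.9 × (3.5250)^0.161 = 10.9014 m/s
ΔV = 10.9014 − 8.9 = 2.0014 m/s

2.00 m/s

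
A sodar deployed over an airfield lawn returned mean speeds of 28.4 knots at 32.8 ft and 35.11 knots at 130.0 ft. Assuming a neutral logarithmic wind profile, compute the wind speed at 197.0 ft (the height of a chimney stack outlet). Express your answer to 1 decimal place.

37.1 knots

Log law: V ∝ ln(z/z₀). From the pair, with r = V₁/V₂ = 0.80889,
ln z₀ = (ln z₁ − r·ln z₂)/(1 − r) = (3.4904 − 0.80889×4.8675)/0.19111 = -2.3382 → z₀ = 0.09651 ft
V₃ = V₁ · ln(z₃/z₀)/ln(z₁/z₀) = 28.4 × 7.6214/5.8286 = 37.1354 knots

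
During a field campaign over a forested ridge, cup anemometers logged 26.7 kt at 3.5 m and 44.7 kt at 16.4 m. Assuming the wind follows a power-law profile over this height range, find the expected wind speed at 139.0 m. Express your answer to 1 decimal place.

91.2 kt

First find α: α = ln(V₂/V₁)/ln(z₂/z₁) = ln(44.7/26.7)/ln(16.4/3.5) = 0.51531/1.54452 = 0.3336
Extrapolate from 16.4 m to 139.0 m: V₃ = 44.7 × (139.0/16.4)^0.3336 = 44.7 × 2.0402 = 91.1970 kt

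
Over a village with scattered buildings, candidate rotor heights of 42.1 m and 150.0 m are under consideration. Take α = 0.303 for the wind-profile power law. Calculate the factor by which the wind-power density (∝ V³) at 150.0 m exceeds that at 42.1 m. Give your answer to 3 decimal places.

3.174

Speed ratio: V_B/V_A = (z_B/z_A)^α = (150.0/42.1)^0.303 = (3.5629)^0.303 = 1.46960
Power-density ratio: P_B/P_A = (V_B/V_A)³ = (1.46960)³ = 3.17391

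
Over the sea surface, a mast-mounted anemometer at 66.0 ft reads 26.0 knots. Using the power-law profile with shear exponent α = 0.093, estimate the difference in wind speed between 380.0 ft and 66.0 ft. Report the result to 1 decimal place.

Power law: V₂ = V₁ · (z₂/z₁)^α = 26.0 × (5.7576)^0.093 = 30.5968 knots
ΔV = 30.5968 − 26.0 = 4.5968 knots

4.6 knots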